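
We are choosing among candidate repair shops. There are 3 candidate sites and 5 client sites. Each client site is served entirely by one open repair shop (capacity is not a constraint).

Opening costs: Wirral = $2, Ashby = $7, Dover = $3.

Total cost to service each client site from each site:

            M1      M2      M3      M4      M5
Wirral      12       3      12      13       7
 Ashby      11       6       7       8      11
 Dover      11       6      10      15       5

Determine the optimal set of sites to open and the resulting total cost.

For any fixed open set, each client site goes to its cheapest open site; total = fixed + service.
{Wirral, Ashby}: M1→Ashby 11, M2→Wirral 3, M3→Ashby 7, M4→Ashby 8, M5→Wirral 7. Service 36; fixed 9; total 45.
{Wirral, Ashby, Dover}: service 34 + fixed 12 = 46
{Wirral, Dover}: service 42 + fixed 5 = 47
{Wirral}: service 47 + fixed 2 = 49
(All 7 nonempty subsets were checked; Wirral and Ashby is lowest.)

Open Wirral and Ashby; minimum total cost 45.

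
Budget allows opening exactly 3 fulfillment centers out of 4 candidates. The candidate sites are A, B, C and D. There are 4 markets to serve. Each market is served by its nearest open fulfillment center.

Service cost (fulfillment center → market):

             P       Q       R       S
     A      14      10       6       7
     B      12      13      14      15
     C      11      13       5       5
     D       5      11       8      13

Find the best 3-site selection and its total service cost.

Choose A, C and D; total service cost 25.

With exactly 3 open, each market uses its cheapest among the chosen.
{A, C, D}: P→D 5, Q→A 10, R→C 5, S→C 5. Service cost 25.
{B, C, D}: service cost 26
{A, B, D}: service cost 28
Among all 4 size-3 choices, {A, C, D} is lowest.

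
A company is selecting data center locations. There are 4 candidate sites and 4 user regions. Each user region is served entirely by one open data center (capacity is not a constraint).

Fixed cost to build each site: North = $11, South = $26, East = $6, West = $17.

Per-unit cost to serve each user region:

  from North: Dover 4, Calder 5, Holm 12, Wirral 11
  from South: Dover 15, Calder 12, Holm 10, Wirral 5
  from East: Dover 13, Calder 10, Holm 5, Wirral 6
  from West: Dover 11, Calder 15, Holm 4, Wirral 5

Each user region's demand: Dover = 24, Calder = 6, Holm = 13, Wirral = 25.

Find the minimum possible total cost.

Minimum total cost: 331

For any fixed open set, each user region goes to its cheapest open site; total = fixed + service.
{North, West}: Dover→North 4·24=96, Calder→North 5·6=30, Holm→West 4·13=52, Wirral→West 5·25=125. Service 303; fixed 28; total 331.
{North, East, West}: Dover→North 4·24=96, Calder→North 5·6=30, Holm→West 4·13=52, Wirral→West 5·25=125. Service 303; fixed 34; total 337.
{North, South, West}: Dover→North 4·24=96, Calder→North 5·6=30, Holm→West 4·13=52, Wirral→South 5·25=125. Service 303; fixed 54; total 357.
{North, South, East, West}: service 303 + fixed 60 = 363
(All 15 nonempty subsets were checked; North and West is lowest.)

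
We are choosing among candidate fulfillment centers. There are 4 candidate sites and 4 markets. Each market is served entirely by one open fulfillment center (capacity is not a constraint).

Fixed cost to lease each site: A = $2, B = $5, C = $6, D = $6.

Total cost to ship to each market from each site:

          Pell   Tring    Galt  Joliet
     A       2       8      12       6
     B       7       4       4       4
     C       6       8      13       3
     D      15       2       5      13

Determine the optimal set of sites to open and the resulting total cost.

For any fixed open set, each market goes to its cheapest open site; total = fixed + service.
{A, B}: Pell→A 2, Tring→B 4, Galt→B 4, Joliet→B 4. Service 14; fixed 7; total 21.
{A, D}: Pell→A 2, Tring→D 2, Galt→D 5, Joliet→A 6. Service 15; fixed 8; total 23.
{B}: service 19 + fixed 5 = 24
{A, B, C, D}: Pell→A 2, Tring→D 2, Galt→B 4, Joliet→C 3. Service 11; fixed 19; total 30.
No other subset beats 21.

Open A and B; minimum total cost 21.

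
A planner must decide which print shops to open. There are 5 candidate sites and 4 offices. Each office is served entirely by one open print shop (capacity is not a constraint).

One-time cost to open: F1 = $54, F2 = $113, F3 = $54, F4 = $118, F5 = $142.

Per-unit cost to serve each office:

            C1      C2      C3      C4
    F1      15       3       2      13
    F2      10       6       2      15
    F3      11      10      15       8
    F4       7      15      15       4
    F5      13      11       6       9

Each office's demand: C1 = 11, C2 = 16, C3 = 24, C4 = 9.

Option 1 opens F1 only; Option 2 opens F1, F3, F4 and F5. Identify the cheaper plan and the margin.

Option 1 is cheaper by 145.

Option 1: {F1}: C1→F1 15·11=165, C2→F1 3·16=48, C3→F1 2·24=48, C4→F1 13·9=117. Service 378; fixed 54; total 432.
Option 2: {F1, F3, F4, F5}: C1→F4 7·11=77, C2→F1 3·16=48, C3→F1 2·24=48, C4→F4 4·9=36. Service 209; fixed 368; total 577.
Difference: |432 − 577| = 145.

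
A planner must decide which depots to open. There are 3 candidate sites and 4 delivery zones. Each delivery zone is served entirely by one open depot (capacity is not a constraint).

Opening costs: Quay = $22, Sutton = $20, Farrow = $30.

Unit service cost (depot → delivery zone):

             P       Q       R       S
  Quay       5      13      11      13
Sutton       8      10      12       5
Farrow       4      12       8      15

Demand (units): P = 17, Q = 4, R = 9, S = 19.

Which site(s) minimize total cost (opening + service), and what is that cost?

For any fixed open set, each delivery zone goes to its cheapest open site; total = fixed + service.
{Sutton, Farrow}: P→Farrow 4·17=68, Q→Sutton 10·4=40, R→Farrow 8·9=72, S→Sutton 5·19=95. Service 275; fixed 50; total 325.
{Quay, Sutton, Farrow}: service 275 + fixed 72 = 347
{Quay, Sutton}: P→Quay 5·17=85, Q→Sutton 10·4=40, R→Quay 11·9=99, S→Sutton 5·19=95. Service 319; fixed 42; total 361.
{Sutton}: P→Sutton 8·17=136, Q→Sutton 10·4=40, R→Sutton 12·9=108, S→Sutton 5·19=95. Service 379; fixed 20; total 399.
No other subset beats 325.

Open Sutton and Farrow; minimum total cost 325.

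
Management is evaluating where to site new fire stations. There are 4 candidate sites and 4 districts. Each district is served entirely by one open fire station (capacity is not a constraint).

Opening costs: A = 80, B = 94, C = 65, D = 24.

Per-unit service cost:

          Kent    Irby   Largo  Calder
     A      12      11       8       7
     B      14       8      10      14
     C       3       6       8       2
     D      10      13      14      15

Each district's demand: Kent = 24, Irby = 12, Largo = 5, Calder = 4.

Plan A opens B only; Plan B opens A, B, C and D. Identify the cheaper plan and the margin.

Plan A: {B}: Kent→B 14·24=336, Irby→B 8·12=96, Largo→B 10·5=50, Calder→B 14·4=56. Service 538; fixed 94; total 632.
Plan B: {A, B, C, D}: Kent→C 3·24=72, Irby→C 6·12=72, Largo→A 8·5=40, Calder→C 2·4=8. Service 192; fixed 263; total 455.
Difference: |632 − 455| = 177.

Plan B is cheaper by 177.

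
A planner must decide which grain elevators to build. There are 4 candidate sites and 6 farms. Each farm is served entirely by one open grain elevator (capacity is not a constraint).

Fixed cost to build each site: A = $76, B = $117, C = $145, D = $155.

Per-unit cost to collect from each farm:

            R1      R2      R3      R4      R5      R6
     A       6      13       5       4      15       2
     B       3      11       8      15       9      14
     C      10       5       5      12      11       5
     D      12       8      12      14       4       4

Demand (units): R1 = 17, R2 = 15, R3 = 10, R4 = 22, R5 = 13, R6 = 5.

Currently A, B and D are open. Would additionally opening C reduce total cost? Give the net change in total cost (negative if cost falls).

No — net change +100 (cost rises by 100).

Current service cost with {A, B, D}: 371.
Adding C: each farm re-picks its cheapest; new service cost 326, saving 45.
Extra fixed cost: 145. Net change = 145 − 45 = 100.
(Totals: 719 → 819.)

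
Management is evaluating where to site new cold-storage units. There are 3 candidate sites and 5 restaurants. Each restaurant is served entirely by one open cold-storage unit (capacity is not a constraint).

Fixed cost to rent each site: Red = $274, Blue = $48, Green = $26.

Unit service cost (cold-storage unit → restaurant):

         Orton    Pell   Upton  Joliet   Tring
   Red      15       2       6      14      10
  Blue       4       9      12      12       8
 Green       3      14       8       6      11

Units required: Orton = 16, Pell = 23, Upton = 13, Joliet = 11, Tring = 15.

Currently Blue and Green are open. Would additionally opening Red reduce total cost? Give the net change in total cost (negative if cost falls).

No — net change +87 (cost rises by 87).

Current service cost with {Blue, Green}: 545.
Adding Red: each restaurant re-picks its cheapest; new service cost 358, saving 187.
Extra fixed cost: 274. Net change = 274 − 187 = 87.
(Totals: 619 → 706.)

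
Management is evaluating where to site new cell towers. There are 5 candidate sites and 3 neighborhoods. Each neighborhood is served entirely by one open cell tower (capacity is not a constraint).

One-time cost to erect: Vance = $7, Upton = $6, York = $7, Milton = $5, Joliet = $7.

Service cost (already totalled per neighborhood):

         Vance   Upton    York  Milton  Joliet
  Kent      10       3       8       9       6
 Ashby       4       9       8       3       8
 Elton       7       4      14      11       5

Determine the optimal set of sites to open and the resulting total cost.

For any fixed open set, each neighborhood goes to its cheapest open site; total = fixed + service.
{Upton, Milton}: Kent→Upton 3, Ashby→Milton 3, Elton→Upton 4. Service 10; fixed 11; total 21.
{Upton}: service 16 + fixed 6 = 22
{Vance, Upton}: service 11 + fixed 13 = 24
{Vance, Upton, York, Milton, Joliet}: service 10 + fixed 32 = 42
No other subset beats 21.

Open Upton and Milton; minimum total cost 21.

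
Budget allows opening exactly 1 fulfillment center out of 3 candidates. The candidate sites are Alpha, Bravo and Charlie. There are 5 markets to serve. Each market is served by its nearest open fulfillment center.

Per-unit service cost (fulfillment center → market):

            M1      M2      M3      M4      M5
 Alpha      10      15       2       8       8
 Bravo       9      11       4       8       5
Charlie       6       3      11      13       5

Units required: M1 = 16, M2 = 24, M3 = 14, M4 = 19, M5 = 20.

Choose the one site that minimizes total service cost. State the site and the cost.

Choose Charlie only; total service cost 669.

With exactly 1 open, each market uses its cheapest among the chosen.
{Charlie}: M1→Charlie 6·16=96, M2→Charlie 3·24=72, M3→Charlie 11·14=154, M4→Charlie 13·19=247, M5→Charlie 5·20=100. Service cost 669.
{Bravo}: service cost 716
{Alpha}: service cost 860
Among all 3 size-1 choices, {Charlie} is lowest.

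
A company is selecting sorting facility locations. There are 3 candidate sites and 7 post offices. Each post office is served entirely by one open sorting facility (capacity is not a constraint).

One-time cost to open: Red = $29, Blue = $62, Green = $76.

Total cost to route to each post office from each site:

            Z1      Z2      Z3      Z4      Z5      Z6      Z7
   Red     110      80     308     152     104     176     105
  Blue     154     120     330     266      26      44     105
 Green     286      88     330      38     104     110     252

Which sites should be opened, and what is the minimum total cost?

Open Red, Blue and Green; minimum total cost 878.

For any fixed open set, each post office goes to its cheapest open site; total = fixed + service.
{Red, Blue, Green}: Z1→Red 110, Z2→Red 80, Z3→Red 308, Z4→Green 38, Z5→Blue 26, Z6→Blue 44, Z7→Red 105. Service 711; fixed 167; total 878.
{Red, Blue}: Z1→Red 110, Z2→Red 80, Z3→Red 308, Z4→Red 152, Z5→Blue 26, Z6→Blue 44, Z7→Red 105. Service 825; fixed 91; total 916.
{Blue, Green}: service 785 + fixed 138 = 923
{Red}: Z1→Red 110, Z2→Red 80, Z3→Red 308, Z4→Red 152, Z5→Red 104, Z6→Red 176, Z7→Red 105. Service 1035; fixed 29; total 1064.
No other subset beats 878.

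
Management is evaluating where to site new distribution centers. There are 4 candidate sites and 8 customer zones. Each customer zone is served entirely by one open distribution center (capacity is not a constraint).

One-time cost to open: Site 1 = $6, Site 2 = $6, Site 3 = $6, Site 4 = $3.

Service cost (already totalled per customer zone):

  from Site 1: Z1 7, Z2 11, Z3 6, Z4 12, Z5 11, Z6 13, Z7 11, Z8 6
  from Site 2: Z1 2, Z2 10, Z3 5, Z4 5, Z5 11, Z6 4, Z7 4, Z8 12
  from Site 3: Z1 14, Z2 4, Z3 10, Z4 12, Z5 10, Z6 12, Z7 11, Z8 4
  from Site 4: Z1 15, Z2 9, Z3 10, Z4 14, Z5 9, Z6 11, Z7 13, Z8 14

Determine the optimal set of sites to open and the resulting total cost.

Open Site 2 and Site 3; minimum total cost 50.

For any fixed open set, each customer zone goes to its cheapest open site; total = fixed + service.
{Site 2, Site 3}: Z1→Site 2 2, Z2→Site 3 4, Z3→Site 2 5, Z4→Site 2 5, Z5→Site 3 10, Z6→Site 2 4, Z7→Site 2 4, Z8→Site 3 4. Service 38; fixed 12; total 50.
{Site 2, Site 3, Site 4}: Z1→Site 2 2, Z2→Site 3 4, Z3→Site 2 5, Z4→Site 2 5, Z5→Site 4 9, Z6→Site 2 4, Z7→Site 2 4, Z8→Site 3 4. Service 37; fixed 15; total 52.
{Site 1, Site 2, Site 3}: Z1→Site 2 2, Z2→Site 3 4, Z3→Site 2 5, Z4→Site 2 5, Z5→Site 3 10, Z6→Site 2 4, Z7→Site 2 4, Z8→Site 3 4. Service 38; fixed 18; total 56.
{Site 1, Site 2, Site 3, Site 4}: Z1→Site 2 2, Z2→Site 3 4, Z3→Site 2 5, Z4→Site 2 5, Z5→Site 4 9, Z6→Site 2 4, Z7→Site 2 4, Z8→Site 3 4. Service 37; fixed 21; total 58.
No other subset beats 50.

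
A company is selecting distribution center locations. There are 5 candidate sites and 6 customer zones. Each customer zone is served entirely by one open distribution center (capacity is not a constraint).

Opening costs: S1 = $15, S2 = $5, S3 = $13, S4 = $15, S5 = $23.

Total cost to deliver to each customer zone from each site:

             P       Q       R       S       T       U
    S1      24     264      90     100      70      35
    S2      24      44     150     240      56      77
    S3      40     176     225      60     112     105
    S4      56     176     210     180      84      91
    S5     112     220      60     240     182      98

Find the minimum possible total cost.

For any fixed open set, each customer zone goes to its cheapest open site; total = fixed + service.
{S1, S2, S3, S5}: P→S1 24, Q→S2 44, R→S5 60, S→S3 60, T→S2 56, U→S1 35. Service 279; fixed 56; total 335.
{S1, S2, S3}: service 309 + fixed 33 = 342
{S1, S2, S3, S4, S5}: service 279 + fixed 71 = 350
{S2}: service 591 + fixed 5 = 596
No other subset beats 335.

Minimum total cost: 335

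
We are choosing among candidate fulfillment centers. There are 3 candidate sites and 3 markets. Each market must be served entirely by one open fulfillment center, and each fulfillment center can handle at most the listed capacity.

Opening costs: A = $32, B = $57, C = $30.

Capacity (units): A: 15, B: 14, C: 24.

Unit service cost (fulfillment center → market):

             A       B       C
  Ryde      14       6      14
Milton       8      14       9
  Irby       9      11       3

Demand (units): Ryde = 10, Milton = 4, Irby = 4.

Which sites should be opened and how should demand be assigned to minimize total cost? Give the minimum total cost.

Open {B, C}: Ryde→B 6·10=60, Milton→C 9·4=36, Irby→C 3·4=12.
Loads: B carries 10/14, C carries 8/24. Service 108; fixed 87; total 195.
Next best feasible plan costs 215.

Minimum total cost: 195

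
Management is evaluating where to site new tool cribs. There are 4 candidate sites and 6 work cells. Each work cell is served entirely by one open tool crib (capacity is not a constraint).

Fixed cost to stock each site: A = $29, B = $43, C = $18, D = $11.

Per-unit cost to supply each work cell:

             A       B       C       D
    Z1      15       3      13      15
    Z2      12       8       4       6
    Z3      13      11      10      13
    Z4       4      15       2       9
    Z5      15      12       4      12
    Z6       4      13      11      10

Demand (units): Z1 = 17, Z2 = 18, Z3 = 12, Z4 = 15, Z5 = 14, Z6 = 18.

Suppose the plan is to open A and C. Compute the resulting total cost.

Each work cell is assigned to its cheapest site among the open ones.
{A, C}: Z1→C 13·17=221, Z2→C 4·18=72, Z3→C 10·12=120, Z4→C 2·15=30, Z5→C 4·14=56, Z6→A 4·18=72. Service 571; fixed 47; total 618.

Total cost: 618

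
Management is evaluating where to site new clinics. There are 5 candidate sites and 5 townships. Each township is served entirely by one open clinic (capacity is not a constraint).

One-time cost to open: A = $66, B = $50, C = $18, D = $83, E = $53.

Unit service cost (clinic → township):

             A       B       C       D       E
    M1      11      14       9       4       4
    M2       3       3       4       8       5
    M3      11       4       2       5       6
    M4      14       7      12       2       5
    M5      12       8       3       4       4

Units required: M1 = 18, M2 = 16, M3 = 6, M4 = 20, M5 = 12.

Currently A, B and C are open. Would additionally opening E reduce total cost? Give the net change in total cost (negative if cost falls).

Yes — net change −77 (cost falls by 77).

Current service cost with {A, B, C}: 398.
Adding E: each township re-picks its cheapest; new service cost 268, saving 130.
Extra fixed cost: 53. Net change = 53 − 130 = -77.
(Totals: 532 → 455.)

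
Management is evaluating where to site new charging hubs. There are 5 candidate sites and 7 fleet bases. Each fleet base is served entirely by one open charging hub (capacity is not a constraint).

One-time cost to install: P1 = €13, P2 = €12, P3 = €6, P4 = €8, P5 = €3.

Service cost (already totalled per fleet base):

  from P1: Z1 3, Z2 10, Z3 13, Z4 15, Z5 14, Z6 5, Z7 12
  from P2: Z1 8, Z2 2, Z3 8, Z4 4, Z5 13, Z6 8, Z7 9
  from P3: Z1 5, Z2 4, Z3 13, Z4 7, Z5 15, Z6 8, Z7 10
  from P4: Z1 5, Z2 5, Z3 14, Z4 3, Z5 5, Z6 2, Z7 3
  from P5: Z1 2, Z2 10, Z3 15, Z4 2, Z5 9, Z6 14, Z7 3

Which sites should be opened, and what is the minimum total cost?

For any fixed open set, each fleet base goes to its cheapest open site; total = fixed + service.
{P4, P5}: Z1→P5 2, Z2→P4 5, Z3→P4 14, Z4→P5 2, Z5→P4 5, Z6→P4 2, Z7→P4 3. Service 33; fixed 11; total 44.
{P4}: service 37 + fixed 8 = 45
{P2, P4, P5}: service 24 + fixed 23 = 47
{P1, P2, P3, P4, P5}: Z1→P5 2, Z2→P2 2, Z3→P2 8, Z4→P5 2, Z5→P4 5, Z6→P4 2, Z7→P4 3. Service 24; fixed 42; total 66.
No other subset beats 44.

Open P4 and P5; minimum total cost 44.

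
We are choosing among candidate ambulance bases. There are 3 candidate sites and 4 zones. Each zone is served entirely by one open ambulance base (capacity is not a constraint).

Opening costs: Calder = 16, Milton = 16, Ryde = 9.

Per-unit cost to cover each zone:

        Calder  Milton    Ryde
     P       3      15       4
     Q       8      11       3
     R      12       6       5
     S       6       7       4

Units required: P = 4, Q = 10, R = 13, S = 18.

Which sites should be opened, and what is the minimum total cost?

For any fixed open set, each zone goes to its cheapest open site; total = fixed + service.
{Ryde}: P→Ryde 4·4=16, Q→Ryde 3·10=30, R→Ryde 5·13=65, S→Ryde 4·18=72. Service 183; fixed 9; total 192.
{Calder, Ryde}: service 179 + fixed 25 = 204
{Milton, Ryde}: service 183 + fixed 25 = 208
{Calder, Milton, Ryde}: service 179 + fixed 41 = 220
No other subset beats 192.

Open Ryde only; minimum total cost 192.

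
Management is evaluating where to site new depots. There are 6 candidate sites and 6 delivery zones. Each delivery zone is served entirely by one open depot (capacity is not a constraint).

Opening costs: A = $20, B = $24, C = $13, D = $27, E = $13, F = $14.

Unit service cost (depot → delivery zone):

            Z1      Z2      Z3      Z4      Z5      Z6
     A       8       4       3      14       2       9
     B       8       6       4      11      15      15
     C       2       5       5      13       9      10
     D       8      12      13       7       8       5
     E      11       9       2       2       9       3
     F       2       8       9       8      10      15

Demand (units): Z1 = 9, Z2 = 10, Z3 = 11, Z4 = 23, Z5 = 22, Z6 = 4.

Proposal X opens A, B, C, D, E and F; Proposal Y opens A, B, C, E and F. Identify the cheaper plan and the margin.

Proposal X: {A, B, C, D, E, F}: Z1→C 2·9=18, Z2→A 4·10=40, Z3→E 2·11=22, Z4→E 2·23=46, Z5→A 2·22=44, Z6→E 3·4=12. Service 182; fixed 111; total 293.
Proposal Y: {A, B, C, E, F}: Z1→C 2·9=18, Z2→A 4·10=40, Z3→E 2·11=22, Z4→E 2·23=46, Z5→A 2·22=44, Z6→E 3·4=12. Service 182; fixed 84; total 266.
Difference: |293 − 266| = 27.

Proposal Y is cheaper by 27.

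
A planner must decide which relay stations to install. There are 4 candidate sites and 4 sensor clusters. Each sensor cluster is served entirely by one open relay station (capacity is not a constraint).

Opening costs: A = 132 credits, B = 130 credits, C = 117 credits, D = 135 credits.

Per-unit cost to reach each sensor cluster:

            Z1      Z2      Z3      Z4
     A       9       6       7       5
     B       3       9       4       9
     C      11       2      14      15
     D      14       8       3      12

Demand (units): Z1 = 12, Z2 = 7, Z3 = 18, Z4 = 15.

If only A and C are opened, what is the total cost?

Each sensor cluster is assigned to its cheapest site among the open ones.
{A, C}: Z1→A 9·12=108, Z2→C 2·7=14, Z3→A 7·18=126, Z4→A 5·15=75. Service 323; fixed 249; total 572.

Total cost: 572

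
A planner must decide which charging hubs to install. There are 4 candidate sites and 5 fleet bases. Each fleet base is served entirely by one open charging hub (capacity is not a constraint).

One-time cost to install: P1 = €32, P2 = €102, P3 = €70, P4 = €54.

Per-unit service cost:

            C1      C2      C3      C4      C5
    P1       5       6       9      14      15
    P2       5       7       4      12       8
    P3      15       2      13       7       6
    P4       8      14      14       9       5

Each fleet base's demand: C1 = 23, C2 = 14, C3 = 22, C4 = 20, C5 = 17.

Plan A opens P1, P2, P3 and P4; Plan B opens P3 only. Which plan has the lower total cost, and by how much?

Plan A: {P1, P2, P3, P4}: C1→P1 5·23=115, C2→P3 2·14=28, C3→P2 4·22=88, C4→P3 7·20=140, C5→P4 5·17=85. Service 456; fixed 258; total 714.
Plan B: {P3}: C1→P3 15·23=345, C2→P3 2·14=28, C3→P3 13·22=286, C4→P3 7·20=140, C5→P3 6·17=102. Service 901; fixed 70; total 971.
Difference: |714 − 971| = 257.

Plan A is cheaper by 257.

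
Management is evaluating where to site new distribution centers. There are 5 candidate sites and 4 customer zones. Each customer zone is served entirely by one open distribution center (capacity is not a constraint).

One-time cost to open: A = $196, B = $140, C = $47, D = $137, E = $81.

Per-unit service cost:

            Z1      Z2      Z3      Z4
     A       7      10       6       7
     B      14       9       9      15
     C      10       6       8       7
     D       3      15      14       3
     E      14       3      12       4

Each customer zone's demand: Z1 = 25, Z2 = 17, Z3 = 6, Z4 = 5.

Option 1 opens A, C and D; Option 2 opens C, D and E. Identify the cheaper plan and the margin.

Option 2 is cheaper by 154.

Option 1: {A, C, D}: Z1→D 3·25=75, Z2→C 6·17=102, Z3→A 6·6=36, Z4→D 3·5=15. Service 228; fixed 380; total 608.
Option 2: {C, D, E}: Z1→D 3·25=75, Z2→E 3·17=51, Z3→C 8·6=48, Z4→D 3·5=15. Service 189; fixed 265; total 454.
Difference: |608 − 454| = 154.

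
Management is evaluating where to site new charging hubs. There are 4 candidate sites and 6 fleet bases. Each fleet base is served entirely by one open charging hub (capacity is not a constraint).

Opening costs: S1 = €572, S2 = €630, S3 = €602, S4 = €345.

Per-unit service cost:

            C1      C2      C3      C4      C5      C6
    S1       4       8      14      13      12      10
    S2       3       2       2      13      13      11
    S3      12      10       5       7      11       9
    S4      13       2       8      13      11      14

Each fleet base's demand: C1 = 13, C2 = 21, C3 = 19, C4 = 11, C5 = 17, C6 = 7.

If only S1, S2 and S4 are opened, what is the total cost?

Each fleet base is assigned to its cheapest site among the open ones.
{S1, S2, S4}: C1→S2 3·13=39, C2→S2 2·21=42, C3→S2 2·19=38, C4→S1 13·11=143, C5→S4 11·17=187, C6→S1 10·7=70. Service 519; fixed 1547; total 2066.

Total cost: 2066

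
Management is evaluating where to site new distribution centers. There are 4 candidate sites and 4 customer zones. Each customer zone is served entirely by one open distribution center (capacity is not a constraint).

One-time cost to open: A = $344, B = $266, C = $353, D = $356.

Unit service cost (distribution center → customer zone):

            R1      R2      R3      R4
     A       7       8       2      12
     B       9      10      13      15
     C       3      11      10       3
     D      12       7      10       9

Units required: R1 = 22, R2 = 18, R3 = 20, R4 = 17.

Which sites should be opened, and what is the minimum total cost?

Open C only; minimum total cost 868.

For any fixed open set, each customer zone goes to its cheapest open site; total = fixed + service.
{C}: R1→C 3·22=66, R2→C 11·18=198, R3→C 10·20=200, R4→C 3·17=51. Service 515; fixed 353; total 868.
{A}: R1→A 7·22=154, R2→A 8·18=144, R3→A 2·20=40, R4→A 12·17=204. Service 542; fixed 344; total 886.
{A, C}: service 301 + fixed 697 = 998
{A, B, C, D}: service 283 + fixed 1319 = 1602
No other subset beats 868.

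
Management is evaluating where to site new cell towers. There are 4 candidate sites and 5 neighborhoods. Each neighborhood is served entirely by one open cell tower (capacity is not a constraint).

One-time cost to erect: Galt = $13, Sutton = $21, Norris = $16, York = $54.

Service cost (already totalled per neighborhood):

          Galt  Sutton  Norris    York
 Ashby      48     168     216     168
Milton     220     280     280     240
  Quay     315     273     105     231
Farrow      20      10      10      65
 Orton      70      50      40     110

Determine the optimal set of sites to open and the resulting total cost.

Open Galt and Norris; minimum total cost 452.

For any fixed open set, each neighborhood goes to its cheapest open site; total = fixed + service.
{Galt, Norris}: Ashby→Galt 48, Milton→Galt 220, Quay→Norris 105, Farrow→Norris 10, Orton→Norris 40. Service 423; fixed 29; total 452.
{Galt, Sutton, Norris}: Ashby→Galt 48, Milton→Galt 220, Quay→Norris 105, Farrow→Sutton 10, Orton→Norris 40. Service 423; fixed 50; total 473.
{Galt, Norris, York}: service 423 + fixed 83 = 506
{Galt, Sutton, Norris, York}: Ashby→Galt 48, Milton→Galt 220, Quay→Norris 105, Farrow→Sutton 10, Orton→Norris 40. Service 423; fixed 104; total 527.
No other subset beats 452.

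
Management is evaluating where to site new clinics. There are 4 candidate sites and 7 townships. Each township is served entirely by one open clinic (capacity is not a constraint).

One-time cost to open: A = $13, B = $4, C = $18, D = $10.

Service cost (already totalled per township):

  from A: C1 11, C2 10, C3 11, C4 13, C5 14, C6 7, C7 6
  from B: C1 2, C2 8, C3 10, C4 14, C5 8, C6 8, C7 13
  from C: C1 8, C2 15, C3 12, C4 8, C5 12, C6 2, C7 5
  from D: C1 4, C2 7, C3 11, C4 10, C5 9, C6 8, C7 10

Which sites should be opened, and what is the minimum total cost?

For any fixed open set, each township goes to its cheapest open site; total = fixed + service.
{B, C}: C1→B 2, C2→B 8, C3→B 10, C4→C 8, C5→B 8, C6→C 2, C7→C 5. Service 43; fixed 22; total 65.
{B}: C1→B 2, C2→B 8, C3→B 10, C4→B 14, C5→B 8, C6→B 8, C7→B 13. Service 63; fixed 4; total 67.
{B, D}: C1→B 2, C2→D 7, C3→B 10, C4→D 10, C5→B 8, C6→B 8, C7→D 10. Service 55; fixed 14; total 69.
{A, B, C, D}: service 42 + fixed 45 = 87
(All 15 nonempty subsets were checked; B and C is lowest.)

Open B and C; minimum total cost 65.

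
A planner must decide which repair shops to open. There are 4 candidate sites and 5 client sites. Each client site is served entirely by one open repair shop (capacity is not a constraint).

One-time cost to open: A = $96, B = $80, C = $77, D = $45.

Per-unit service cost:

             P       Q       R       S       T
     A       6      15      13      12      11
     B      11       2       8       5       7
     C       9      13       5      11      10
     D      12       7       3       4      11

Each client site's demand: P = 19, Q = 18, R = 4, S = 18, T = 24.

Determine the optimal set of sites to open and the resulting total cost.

For any fixed open set, each client site goes to its cheapest open site; total = fixed + service.
{B}: P→B 11·19=209, Q→B 2·18=36, R→B 8·4=32, S→B 5·18=90, T→B 7·24=168. Service 535; fixed 80; total 615.
{A, B}: service 440 + fixed 176 = 616
{B, D}: service 497 + fixed 125 = 622
{A, B, C, D}: service 402 + fixed 298 = 700
(All 15 nonempty subsets were checked; B only is lowest.)

Open B only; minimum total cost 615.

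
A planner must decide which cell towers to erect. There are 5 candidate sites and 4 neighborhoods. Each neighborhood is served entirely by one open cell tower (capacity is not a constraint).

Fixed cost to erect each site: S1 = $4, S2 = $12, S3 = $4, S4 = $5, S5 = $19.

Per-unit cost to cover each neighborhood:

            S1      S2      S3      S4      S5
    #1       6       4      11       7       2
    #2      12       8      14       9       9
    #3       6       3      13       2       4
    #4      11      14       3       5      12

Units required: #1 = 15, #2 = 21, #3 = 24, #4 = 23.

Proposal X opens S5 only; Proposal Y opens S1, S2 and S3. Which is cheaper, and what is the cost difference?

Proposal X: {S5}: #1→S5 2·15=30, #2→S5 9·21=189, #3→S5 4·24=96, #4→S5 12·23=276. Service 591; fixed 19; total 610.
Proposal Y: {S1, S2, S3}: #1→S2 4·15=60, #2→S2 8·21=168, #3→S2 3·24=72, #4→S3 3·23=69. Service 369; fixed 20; total 389.
Difference: |610 − 389| = 221.

Proposal Y is cheaper by 221.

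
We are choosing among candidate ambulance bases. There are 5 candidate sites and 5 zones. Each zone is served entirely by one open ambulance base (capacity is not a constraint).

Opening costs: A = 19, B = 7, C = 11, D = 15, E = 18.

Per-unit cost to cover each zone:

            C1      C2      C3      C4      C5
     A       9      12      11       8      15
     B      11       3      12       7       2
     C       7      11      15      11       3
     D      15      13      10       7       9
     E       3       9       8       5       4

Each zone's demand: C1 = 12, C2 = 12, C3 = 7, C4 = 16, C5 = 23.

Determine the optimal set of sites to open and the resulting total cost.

For any fixed open set, each zone goes to its cheapest open site; total = fixed + service.
{B, E}: C1→E 3·12=36, C2→B 3·12=36, C3→E 8·7=56, C4→E 5·16=80, C5→B 2·23=46. Service 254; fixed 25; total 279.
{B, C, E}: service 254 + fixed 36 = 290
{B, D, E}: C1→E 3·12=36, C2→B 3·12=36, C3→E 8·7=56, C4→E 5·16=80, C5→B 2·23=46. Service 254; fixed 40; total 294.
{A, B, C, D, E}: C1→E 3·12=36, C2→B 3·12=36, C3→E 8·7=56, C4→E 5·16=80, C5→B 2·23=46. Service 254; fixed 70; total 324.
No other subset beats 279.

Open B and E; minimum total cost 279.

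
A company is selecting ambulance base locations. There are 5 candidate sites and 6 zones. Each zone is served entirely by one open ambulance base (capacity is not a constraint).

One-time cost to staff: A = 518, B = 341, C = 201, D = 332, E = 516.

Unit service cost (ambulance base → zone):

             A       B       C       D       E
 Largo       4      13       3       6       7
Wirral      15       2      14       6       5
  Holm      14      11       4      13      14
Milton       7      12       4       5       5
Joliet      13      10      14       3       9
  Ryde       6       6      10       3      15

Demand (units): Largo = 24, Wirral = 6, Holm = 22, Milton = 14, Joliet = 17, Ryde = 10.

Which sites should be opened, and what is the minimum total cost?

For any fixed open set, each zone goes to its cheapest open site; total = fixed + service.
{C}: Largo→C 3·24=72, Wirral→C 14·6=84, Holm→C 4·22=88, Milton→C 4·14=56, Joliet→C 14·17=238, Ryde→C 10·10=100. Service 638; fixed 201; total 839.
{C, D}: Largo→C 3·24=72, Wirral→D 6·6=36, Holm→C 4·22=88, Milton→C 4·14=56, Joliet→D 3·17=51, Ryde→D 3·10=30. Service 333; fixed 533; total 866.
{D}: service 617 + fixed 332 = 949
{A, B, C, D, E}: Largo→C 3·24=72, Wirral→B 2·6=12, Holm→C 4·22=88, Milton→C 4·14=56, Joliet→D 3·17=51, Ryde→D 3·10=30. Service 309; fixed 1908; total 2217.
No other subset beats 839.

Open C only; minimum total cost 839.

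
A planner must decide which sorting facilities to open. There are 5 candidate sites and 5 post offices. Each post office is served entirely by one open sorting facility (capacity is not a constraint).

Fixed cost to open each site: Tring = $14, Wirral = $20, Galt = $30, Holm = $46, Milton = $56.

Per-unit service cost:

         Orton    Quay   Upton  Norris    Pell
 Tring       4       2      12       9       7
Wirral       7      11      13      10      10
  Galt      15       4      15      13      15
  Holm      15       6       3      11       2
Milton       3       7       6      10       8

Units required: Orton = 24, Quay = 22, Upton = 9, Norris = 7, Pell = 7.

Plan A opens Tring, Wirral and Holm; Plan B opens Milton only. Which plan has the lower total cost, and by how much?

Plan A: {Tring, Wirral, Holm}: Orton→Tring 4·24=96, Quay→Tring 2·22=44, Upton→Holm 3·9=27, Norris→Tring 9·7=63, Pell→Holm 2·7=14. Service 244; fixed 80; total 324.
Plan B: {Milton}: Orton→Milton 3·24=72, Quay→Milton 7·22=154, Upton→Milton 6·9=54, Norris→Milton 10·7=70, Pell→Milton 8·7=56. Service 406; fixed 56; total 462.
Difference: |324 − 462| = 138.

Plan A is cheaper by 138.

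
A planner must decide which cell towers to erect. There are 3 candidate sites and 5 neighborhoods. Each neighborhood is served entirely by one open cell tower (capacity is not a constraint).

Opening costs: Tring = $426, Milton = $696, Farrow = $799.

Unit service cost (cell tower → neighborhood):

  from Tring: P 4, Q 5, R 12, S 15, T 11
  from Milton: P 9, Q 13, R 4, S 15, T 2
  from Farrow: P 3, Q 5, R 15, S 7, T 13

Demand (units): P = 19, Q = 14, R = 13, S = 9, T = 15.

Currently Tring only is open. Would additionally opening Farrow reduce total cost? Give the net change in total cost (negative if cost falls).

Current service cost with {Tring}: 602.
Adding Farrow: each neighborhood re-picks its cheapest; new service cost 511, saving 91.
Extra fixed cost: 799. Net change = 799 − 91 = 708.
(Totals: 1028 → 1736.)

No — net change +708 (cost rises by 708).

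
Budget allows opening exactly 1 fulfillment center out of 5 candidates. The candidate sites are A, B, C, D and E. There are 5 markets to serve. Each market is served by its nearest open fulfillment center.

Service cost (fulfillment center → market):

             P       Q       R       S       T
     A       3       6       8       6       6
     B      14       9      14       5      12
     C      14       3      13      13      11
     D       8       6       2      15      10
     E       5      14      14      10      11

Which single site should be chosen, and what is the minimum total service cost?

Choose A only; total service cost 29.

With exactly 1 open, each market uses its cheapest among the chosen.
{A}: P→A 3, Q→A 6, R→A 8, S→A 6, T→A 6. Service cost 29.
{D}: service cost 41
{B}: service cost 54
Among all 5 size-1 choices, {A} is lowest.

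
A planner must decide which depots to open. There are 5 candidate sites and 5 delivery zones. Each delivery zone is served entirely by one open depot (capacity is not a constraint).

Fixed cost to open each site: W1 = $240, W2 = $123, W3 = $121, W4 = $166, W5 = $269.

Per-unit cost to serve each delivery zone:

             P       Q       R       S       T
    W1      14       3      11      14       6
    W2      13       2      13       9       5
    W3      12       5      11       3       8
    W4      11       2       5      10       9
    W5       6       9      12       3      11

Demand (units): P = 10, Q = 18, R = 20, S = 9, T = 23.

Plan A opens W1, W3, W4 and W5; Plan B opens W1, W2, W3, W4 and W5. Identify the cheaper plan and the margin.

Plan A is cheaper by 100.

Plan A: {W1, W3, W4, W5}: P→W5 6·10=60, Q→W4 2·18=36, R→W4 5·20=100, S→W3 3·9=27, T→W1 6·23=138. Service 361; fixed 796; total 1157.
Plan B: {W1, W2, W3, W4, W5}: P→W5 6·10=60, Q→W2 2·18=36, R→W4 5·20=100, S→W3 3·9=27, T→W2 5·23=115. Service 338; fixed 919; total 1257.
Difference: |1157 − 1257| = 100.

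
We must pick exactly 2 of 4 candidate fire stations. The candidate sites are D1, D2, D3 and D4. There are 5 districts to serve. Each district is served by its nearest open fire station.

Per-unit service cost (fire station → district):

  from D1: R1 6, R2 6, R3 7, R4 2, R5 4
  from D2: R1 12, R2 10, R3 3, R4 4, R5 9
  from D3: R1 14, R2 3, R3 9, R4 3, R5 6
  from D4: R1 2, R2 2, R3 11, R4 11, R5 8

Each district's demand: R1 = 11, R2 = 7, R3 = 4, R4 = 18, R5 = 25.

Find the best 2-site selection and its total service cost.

With exactly 2 open, each district uses its cheapest among the chosen.
{D1, D4}: R1→D4 2·11=22, R2→D4 2·7=14, R3→D1 7·4=28, R4→D1 2·18=36, R5→D1 4·25=100. Service cost 200.
{D1, D3}: service cost 251
{D1, D2}: service cost 256
Among all 6 size-2 choices, {D1, D4} is lowest.

Choose D1 and D4; total service cost 200.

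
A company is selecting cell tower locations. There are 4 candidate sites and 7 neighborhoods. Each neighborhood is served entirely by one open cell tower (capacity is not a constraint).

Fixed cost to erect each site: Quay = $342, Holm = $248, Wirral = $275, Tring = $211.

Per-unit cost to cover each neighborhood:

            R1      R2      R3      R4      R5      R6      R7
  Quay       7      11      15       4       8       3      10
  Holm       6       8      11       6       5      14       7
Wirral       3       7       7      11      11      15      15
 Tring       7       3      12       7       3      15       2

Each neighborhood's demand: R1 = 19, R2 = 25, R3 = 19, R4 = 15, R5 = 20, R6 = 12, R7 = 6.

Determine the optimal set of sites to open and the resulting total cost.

Open Tring only; minimum total cost 1004.

For any fixed open set, each neighborhood goes to its cheapest open site; total = fixed + service.
{Tring}: R1→Tring 7·19=133, R2→Tring 3·25=75, R3→Tring 12·19=228, R4→Tring 7·15=105, R5→Tring 3·20=60, R6→Tring 15·12=180, R7→Tring 2·6=12. Service 793; fixed 211; total 1004.
{Wirral, Tring}: service 622 + fixed 486 = 1108
{Quay, Tring}: service 604 + fixed 553 = 1157
{Quay, Holm, Wirral, Tring}: service 433 + fixed 1076 = 1509
(All 15 nonempty subsets were checked; Tring only is lowest.)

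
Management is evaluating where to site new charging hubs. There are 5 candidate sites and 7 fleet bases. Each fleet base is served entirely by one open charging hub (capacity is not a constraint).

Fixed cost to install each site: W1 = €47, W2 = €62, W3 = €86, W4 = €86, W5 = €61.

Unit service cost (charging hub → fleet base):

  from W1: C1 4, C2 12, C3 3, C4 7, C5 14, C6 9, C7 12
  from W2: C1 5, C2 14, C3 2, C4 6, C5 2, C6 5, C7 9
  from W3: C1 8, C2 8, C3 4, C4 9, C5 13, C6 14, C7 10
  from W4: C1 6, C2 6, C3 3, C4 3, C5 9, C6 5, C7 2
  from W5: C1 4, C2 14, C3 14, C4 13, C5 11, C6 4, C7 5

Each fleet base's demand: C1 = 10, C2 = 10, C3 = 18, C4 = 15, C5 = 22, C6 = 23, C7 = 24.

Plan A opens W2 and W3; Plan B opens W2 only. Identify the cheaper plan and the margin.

Plan A: {W2, W3}: C1→W2 5·10=50, C2→W3 8·10=80, C3→W2 2·18=36, C4→W2 6·15=90, C5→W2 2·22=44, C6→W2 5·23=115, C7→W2 9·24=216. Service 631; fixed 148; total 779.
Plan B: {W2}: C1→W2 5·10=50, C2→W2 14·10=140, C3→W2 2·18=36, C4→W2 6·15=90, C5→W2 2·22=44, C6→W2 5·23=115, C7→W2 9·24=216. Service 691; fixed 62; total 753.
Difference: |779 − 753| = 26.

Plan B is cheaper by 26.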